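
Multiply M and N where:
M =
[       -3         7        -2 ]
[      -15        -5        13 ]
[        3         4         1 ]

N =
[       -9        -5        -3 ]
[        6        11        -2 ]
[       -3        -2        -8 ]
MN =
[       75        96        11 ]
[       66        -6       -49 ]
[       -6        27       -25 ]

Matrix multiplication: (MN)[i][j] = sum over k of M[i][k] * N[k][j].
  (MN)[0][0] = (-3)*(-9) + (7)*(6) + (-2)*(-3) = 75
  (MN)[0][1] = (-3)*(-5) + (7)*(11) + (-2)*(-2) = 96
  (MN)[0][2] = (-3)*(-3) + (7)*(-2) + (-2)*(-8) = 11
  (MN)[1][0] = (-15)*(-9) + (-5)*(6) + (13)*(-3) = 66
  (MN)[1][1] = (-15)*(-5) + (-5)*(11) + (13)*(-2) = -6
  (MN)[1][2] = (-15)*(-3) + (-5)*(-2) + (13)*(-8) = -49
  (MN)[2][0] = (3)*(-9) + (4)*(6) + (1)*(-3) = -6
  (MN)[2][1] = (3)*(-5) + (4)*(11) + (1)*(-2) = 27
  (MN)[2][2] = (3)*(-3) + (4)*(-2) + (1)*(-8) = -25
MN =
[       75        96        11 ]
[       66        -6       -49 ]
[       -6        27       -25 ]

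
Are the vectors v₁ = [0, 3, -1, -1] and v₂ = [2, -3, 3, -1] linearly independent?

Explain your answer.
Yes, linearly independent

Two vectors are linearly dependent iff one is a scalar multiple of the other.
No single scalar k satisfies v₂ = k·v₁ (the ratios of corresponding entries disagree), so v₁ and v₂ are linearly independent.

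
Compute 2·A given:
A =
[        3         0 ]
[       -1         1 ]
2A =
[        6         0 ]
[       -2         2 ]

Scalar multiplication is elementwise: (2A)[i][j] = 2 * A[i][j].
  (2A)[0][0] = 2 * (3) = 6
  (2A)[0][1] = 2 * (0) = 0
  (2A)[1][0] = 2 * (-1) = -2
  (2A)[1][1] = 2 * (1) = 2
2A =
[        6         0 ]
[       -2         2 ]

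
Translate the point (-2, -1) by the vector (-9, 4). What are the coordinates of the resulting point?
(-11, 3)

Translation by (-9, 4):
x' = -2 + -9 = -11
y' = -1 + 4 = 3
Homogeneous matrix: [[1, 0, -9], [0, 1, 4], [0, 0, 1]]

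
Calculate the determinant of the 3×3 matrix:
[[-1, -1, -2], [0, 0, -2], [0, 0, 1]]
0

Expansion along first row:
det = -1·det([[0,-2],[0,1]]) - -1·det([[0,-2],[0,1]]) + -2·det([[0,0],[0,0]])
    = -1·(0·1 - -2·0) - -1·(0·1 - -2·0) + -2·(0·0 - 0·0)
    = -1·0 - -1·0 + -2·0
    = 0 + 0 + 0 = 0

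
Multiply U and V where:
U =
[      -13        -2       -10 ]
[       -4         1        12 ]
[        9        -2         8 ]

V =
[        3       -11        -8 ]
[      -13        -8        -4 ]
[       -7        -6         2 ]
UV =
[       57       219        92 ]
[     -109       -36        52 ]
[       -3      -131       -48 ]

Matrix multiplication: (UV)[i][j] = sum over k of U[i][k] * V[k][j].
  (UV)[0][0] = (-13)*(3) + (-2)*(-13) + (-10)*(-7) = 57
  (UV)[0][1] = (-13)*(-11) + (-2)*(-8) + (-10)*(-6) = 219
  (UV)[0][2] = (-13)*(-8) + (-2)*(-4) + (-10)*(2) = 92
  (UV)[1][0] = (-4)*(3) + (1)*(-13) + (12)*(-7) = -109
  (UV)[1][1] = (-4)*(-11) + (1)*(-8) + (12)*(-6) = -36
  (UV)[1][2] = (-4)*(-8) + (1)*(-4) + (12)*(2) = 52
  (UV)[2][0] = (9)*(3) + (-2)*(-13) + (8)*(-7) = -3
  (UV)[2][1] = (9)*(-11) + (-2)*(-8) + (8)*(-6) = -131
  (UV)[2][2] = (9)*(-8) + (-2)*(-4) + (8)*(2) = -48
UV =
[       57       219        92 ]
[     -109       -36        52 ]
[       -3      -131       -48 ]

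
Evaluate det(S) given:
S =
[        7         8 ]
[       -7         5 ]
det(S) = 91

For a 2×2 matrix [[a, b], [c, d]], det = a*d - b*c.
det(S) = (7)*(5) - (8)*(-7) = 35 + 56 = 91.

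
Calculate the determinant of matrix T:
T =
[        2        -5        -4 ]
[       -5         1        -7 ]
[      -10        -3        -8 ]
det(T) = -308

Expand along row 0 (cofactor expansion): det(T) = a*(e*i - f*h) - b*(d*i - f*g) + c*(d*h - e*g), where the 3×3 is [[a, b, c], [d, e, f], [g, h, i]].
Minor M_00 = (1)*(-8) - (-7)*(-3) = -8 - 21 = -29.
Minor M_01 = (-5)*(-8) - (-7)*(-10) = 40 - 70 = -30.
Minor M_02 = (-5)*(-3) - (1)*(-10) = 15 + 10 = 25.
det(T) = (2)*(-29) - (-5)*(-30) + (-4)*(25) = -58 - 150 - 100 = -308.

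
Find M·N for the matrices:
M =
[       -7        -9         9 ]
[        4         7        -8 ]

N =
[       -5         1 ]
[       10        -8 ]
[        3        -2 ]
MN =
[      -28        47 ]
[       26       -36 ]

Matrix multiplication: (MN)[i][j] = sum over k of M[i][k] * N[k][j].
  (MN)[0][0] = (-7)*(-5) + (-9)*(10) + (9)*(3) = -28
  (MN)[0][1] = (-7)*(1) + (-9)*(-8) + (9)*(-2) = 47
  (MN)[1][0] = (4)*(-5) + (7)*(10) + (-8)*(3) = 26
  (MN)[1][1] = (4)*(1) + (7)*(-8) + (-8)*(-2) = -36
MN =
[      -28        47 ]
[       26       -36 ]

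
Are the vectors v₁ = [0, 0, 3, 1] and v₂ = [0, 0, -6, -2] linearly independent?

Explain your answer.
No, linearly dependent (v₂ = -2·v₁)

Check whether there is a scalar k with v₂ = k·v₁.
Comparing components, k = -2 satisfies -2·[0, 0, 3, 1] = [0, 0, -6, -2].
Since v₂ is a scalar multiple of v₁, the two vectors are linearly dependent.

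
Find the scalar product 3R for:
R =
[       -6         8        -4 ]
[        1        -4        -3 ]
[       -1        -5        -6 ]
3R =
[      -18        24       -12 ]
[        3       -12        -9 ]
[       -3       -15       -18 ]

Scalar multiplication is elementwise: (3R)[i][j] = 3 * R[i][j].
  (3R)[0][0] = 3 * (-6) = -18
  (3R)[0][1] = 3 * (8) = 24
  (3R)[0][2] = 3 * (-4) = -12
  (3R)[1][0] = 3 * (1) = 3
  (3R)[1][1] = 3 * (-4) = -12
  (3R)[1][2] = 3 * (-3) = -9
  (3R)[2][0] = 3 * (-1) = -3
  (3R)[2][1] = 3 * (-5) = -15
  (3R)[2][2] = 3 * (-6) = -18
3R =
[      -18        24       -12 ]
[        3       -12        -9 ]
[       -3       -15       -18 ]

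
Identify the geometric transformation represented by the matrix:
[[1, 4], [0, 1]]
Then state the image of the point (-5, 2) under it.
horizontal shear with factor 4; image of (-5, 2) is (3, 2)

The matrix [[1, k], [0, 1]] sends (x, y) to (x + 4y, y), leaving the y-coordinate fixed: a horizontal shear.
The matrix [[1, 4], [0, 1]] represents: horizontal shear with factor 4.
Applying it to (-5, 2): [1·-5 + 4·2, 0·-5 + 1·2] = (3, 2).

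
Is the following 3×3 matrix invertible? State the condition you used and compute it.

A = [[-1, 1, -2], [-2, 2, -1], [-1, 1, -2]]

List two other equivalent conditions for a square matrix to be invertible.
No, not invertible; det(A) = 0 (two rows are equal, so the rows are linearly dependent). Equivalent conditions (failing for this A): rank(A) < 3; Ax = 0 has non-trivial solutions; 0 is an eigenvalue; the columns are linearly dependent.

To check invertibility, compute det(A).
In this matrix, row 0 and the last row are identical, so one row is a scalar multiple of another and the rows are linearly dependent.
A matrix with linearly dependent rows has det = 0 and is not invertible.
Equivalent failed conditions:
- rank(A) < 3.
- Ax = 0 has non-trivial solutions.
- 0 is an eigenvalue.
- The columns are linearly dependent.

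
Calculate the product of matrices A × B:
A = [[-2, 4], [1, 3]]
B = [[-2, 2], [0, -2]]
[[4, -12], [-2, -4]]

Matrix multiplication:
C[0][0] = -2×-2 + 4×0 = 4
C[0][1] = -2×2 + 4×-2 = -12
C[1][0] = 1×-2 + 3×0 = -2
C[1][1] = 1×2 + 3×-2 = -4
Result: [[4, -12], [-2, -4]]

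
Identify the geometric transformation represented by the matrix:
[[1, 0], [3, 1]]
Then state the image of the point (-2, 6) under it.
vertical shear with factor 3; image of (-2, 6) is (-2, 0)

The matrix [[1, 0], [k, 1]] sends (x, y) to (x, 3x + y), leaving the x-coordinate fixed: a vertical shear.
The matrix [[1, 0], [3, 1]] represents: vertical shear with factor 3.
Applying it to (-2, 6): [1·-2 + 0·6, 3·-2 + 1·6] = (-2, 0).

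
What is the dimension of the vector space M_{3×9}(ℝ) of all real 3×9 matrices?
Dimension = 27

A real 3×9 matrix is determined by its 3·9 = 27 independent entries.
A standard basis is {E_ij : 1 ≤ i ≤ 3, 1 ≤ j ≤ 9}, where E_ij has a 1 in position (i, j) and 0 elsewhere — there are 27 such matrices, and they are linearly independent and span M_{3×9}(ℝ).
Therefore dim(M_{3×9}(ℝ)) = 27.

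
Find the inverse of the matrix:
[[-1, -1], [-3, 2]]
[[-2/5, -1/5], [-3/5, 1/5]]

For [[a,b],[c,d]], inverse = (1/det)·[[d,-b],[-c,a]]
det = -1·2 - -1·-3 = -5
Inverse = (1/-5)·[[2, 1], [3, -1]]
        = [[-2/5, -1/5], [-3/5, 1/5]]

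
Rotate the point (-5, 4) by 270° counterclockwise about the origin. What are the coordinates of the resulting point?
(4, 5)

Rotation matrix R(θ) = [[cos θ, -sin θ], [sin θ, cos θ]]; for θ = 270°:
R = [[0, 1], [-1, 0]]
Result: R × [-5, 4]ᵀ = [0·-5 + (1)·4, -1·-5 + (0)·4]ᵀ = (4, 5)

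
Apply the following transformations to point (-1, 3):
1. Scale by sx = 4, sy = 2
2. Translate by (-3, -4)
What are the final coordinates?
(-7, 2)

Step 1: Scale (-1, 3) by (sx, sy) = (4, 2) → (-4, 6)
Step 2: Translate by (-3, -4) → (-7, 2)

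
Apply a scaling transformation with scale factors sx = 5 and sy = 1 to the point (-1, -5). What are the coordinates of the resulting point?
(-5, -5)

Scaling matrix:
[[5, 0], [0, 1]]
Result: (-1 × 5, -5 × 1) = (-5, -5)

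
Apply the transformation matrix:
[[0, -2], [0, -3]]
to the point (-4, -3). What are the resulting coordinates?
(6, 9)

Matrix multiplication:
[[0, -2], [0, -3]] × [-4, -3]ᵀ
= [0×-4 + -2×-3, 0×-4 + -3×-3]ᵀ
= [6.0000, 9.0000]ᵀ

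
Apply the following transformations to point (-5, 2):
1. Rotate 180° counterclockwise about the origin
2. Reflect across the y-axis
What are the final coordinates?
(-5, -2)

Step 1: Rotate 180° → (5, -2)
Step 2: Reflect across the y-axis → (-5, -2)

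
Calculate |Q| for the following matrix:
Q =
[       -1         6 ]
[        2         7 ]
det(Q) = -19

For a 2×2 matrix [[a, b], [c, d]], det = a*d - b*c.
det(Q) = (-1)*(7) - (6)*(2) = -7 - 12 = -19.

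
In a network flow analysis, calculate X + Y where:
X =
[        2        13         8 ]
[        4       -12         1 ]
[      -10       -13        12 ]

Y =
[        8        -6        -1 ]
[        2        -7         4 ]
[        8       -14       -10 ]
X + Y =
[       10         7         7 ]
[        6       -19         5 ]
[       -2       -27         2 ]

Matrix addition is elementwise: (X+Y)[i][j] = X[i][j] + Y[i][j].
  (X+Y)[0][0] = (2) + (8) = 10
  (X+Y)[0][1] = (13) + (-6) = 7
  (X+Y)[0][2] = (8) + (-1) = 7
  (X+Y)[1][0] = (4) + (2) = 6
  (X+Y)[1][1] = (-12) + (-7) = -19
  (X+Y)[1][2] = (1) + (4) = 5
  (X+Y)[2][0] = (-10) + (8) = -2
  (X+Y)[2][1] = (-13) + (-14) = -27
  (X+Y)[2][2] = (12) + (-10) = 2
X + Y =
[       10         7         7 ]
[        6       -19         5 ]
[       -2       -27         2 ]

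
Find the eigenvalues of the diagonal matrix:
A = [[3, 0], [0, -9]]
λ₁ = 3, λ₂ = -9

The characteristic polynomial of A is det(A - λI) = (3 - λ)(-9 - λ) = 0.
The roots are λ = 3 and λ = -9, so the eigenvalues are the diagonal entries.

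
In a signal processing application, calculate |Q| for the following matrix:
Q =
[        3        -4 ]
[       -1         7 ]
det(Q) = 17

For a 2×2 matrix [[a, b], [c, d]], det = a*d - b*c.
det(Q) = (3)*(7) - (-4)*(-1) = 21 - 4 = 17.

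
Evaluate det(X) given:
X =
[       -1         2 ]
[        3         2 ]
det(X) = -8

For a 2×2 matrix [[a, b], [c, d]], det = a*d - b*c.
det(X) = (-1)*(2) - (2)*(3) = -2 - 6 = -8.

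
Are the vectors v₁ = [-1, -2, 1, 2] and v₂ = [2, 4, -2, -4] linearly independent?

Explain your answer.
No, linearly dependent (v₂ = -2·v₁)

Check whether there is a scalar k with v₂ = k·v₁.
Comparing components, k = -2 satisfies -2·[-1, -2, 1, 2] = [2, 4, -2, -4].
Since v₂ is a scalar multiple of v₁, the two vectors are linearly dependent.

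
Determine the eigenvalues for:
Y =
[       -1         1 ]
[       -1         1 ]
λ = 0, 0

Solve det(Y - λI) = 0. For a 2×2 matrix the characteristic equation is λ² - (trace)λ + det = 0.
trace(Y) = a + d = -1 + 1 = 0.
det(Y) = a*d - b*c = (-1)*(1) - (1)*(-1) = -1 + 1 = 0.
Characteristic equation: λ² - (0)λ + (0) = 0.
Discriminant = (0)² - 4*(0) = 0 - 0 = 0.
λ = (0 ± √0) / 2 = (0 ± 0) / 2 = 0, 0.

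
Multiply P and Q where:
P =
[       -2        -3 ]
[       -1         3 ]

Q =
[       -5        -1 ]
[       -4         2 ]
PQ =
[       22        -4 ]
[       -7         7 ]

Matrix multiplication: (PQ)[i][j] = sum over k of P[i][k] * Q[k][j].
  (PQ)[0][0] = (-2)*(-5) + (-3)*(-4) = 22
  (PQ)[0][1] = (-2)*(-1) + (-3)*(2) = -4
  (PQ)[1][0] = (-1)*(-5) + (3)*(-4) = -7
  (PQ)[1][1] = (-1)*(-1) + (3)*(2) = 7
PQ =
[       22        -4 ]
[       -7         7 ]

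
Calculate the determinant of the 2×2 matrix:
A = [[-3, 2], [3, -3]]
3

For A = [[a, b], [c, d]], det(A) = a*d - b*c.
det(A) = (-3)*(-3) - (2)*(3) = 9 - 6 = 3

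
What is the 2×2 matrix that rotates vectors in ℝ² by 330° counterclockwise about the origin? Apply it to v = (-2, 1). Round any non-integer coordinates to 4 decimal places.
R = [[√3/2, 1/2], [-1/2, √3/2]]; R·v = (-1.2321, 1.8660)

A counterclockwise rotation by angle θ in ℝ² has matrix R(θ) = [[cos θ, -sin θ], [sin θ, cos θ]].
For θ = 330°: cos θ = √3/2, sin θ = -1/2.
R(330°) = [[√3/2, 1/2], [-1/2, √3/2]].
R·v = [√3/2·-2 + (1/2)·1, -1/2·-2 + √3/2·1] = (-1.2321, 1.8660).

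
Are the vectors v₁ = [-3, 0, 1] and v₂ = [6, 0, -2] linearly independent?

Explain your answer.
No, linearly dependent (v₂ = -2·v₁)

Check whether there is a scalar k with v₂ = k·v₁.
Comparing components, k = -2 satisfies -2·[-3, 0, 1] = [6, 0, -2].
Since v₂ is a scalar multiple of v₁, the two vectors are linearly dependent.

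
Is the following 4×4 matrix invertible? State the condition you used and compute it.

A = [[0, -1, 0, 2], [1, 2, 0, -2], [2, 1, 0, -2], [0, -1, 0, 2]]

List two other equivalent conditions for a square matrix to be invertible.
No, not invertible; det(A) = 0 (two rows are equal, so the rows are linearly dependent). Equivalent conditions (failing for this A): rank(A) < 4; Ax = 0 has non-trivial solutions; 0 is an eigenvalue; the columns are linearly dependent.

To check invertibility, compute det(A).
In this matrix, row 0 and the last row are identical, so one row is a scalar multiple of another and the rows are linearly dependent.
A matrix with linearly dependent rows has det = 0 and is not invertible.
Equivalent failed conditions:
- rank(A) < 4.
- Ax = 0 has non-trivial solutions.
- 0 is an eigenvalue.
- The columns are linearly dependent.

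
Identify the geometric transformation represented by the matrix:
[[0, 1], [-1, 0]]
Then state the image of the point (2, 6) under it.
rotation by 90° clockwise (i.e., 270° counterclockwise); image of (2, 6) is (6, -2)

This matches the form [[cos θ, -sin θ], [sin θ, cos θ]] of a rotation matrix; reading off cos θ and sin θ gives the angle.
The matrix [[0, 1], [-1, 0]] represents: rotation by 90° clockwise (i.e., 270° counterclockwise).
Applying it to (2, 6): [0·2 + 1·6, -1·2 + 0·6] = (6, -2).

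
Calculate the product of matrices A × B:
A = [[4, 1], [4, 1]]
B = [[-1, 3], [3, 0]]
[[-1, 12], [-1, 12]]

Matrix multiplication:
C[0][0] = 4×-1 + 1×3 = -1
C[0][1] = 4×3 + 1×0 = 12
C[1][0] = 4×-1 + 1×3 = -1
C[1][1] = 4×3 + 1×0 = 12
Result: [[-1, 12], [-1, 12]]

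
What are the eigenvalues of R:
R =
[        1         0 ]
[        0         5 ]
λ = 1, 5

Solve det(R - λI) = 0. For a 2×2 matrix the characteristic equation is λ² - (trace)λ + det = 0.
trace(R) = a + d = 1 + 5 = 6.
det(R) = a*d - b*c = (1)*(5) - (0)*(0) = 5 - 0 = 5.
Characteristic equation: λ² - (6)λ + (5) = 0.
Discriminant = (6)² - 4*(5) = 36 - 20 = 16.
λ = (6 ± √16) / 2 = (6 ± 4) / 2 = 1, 5.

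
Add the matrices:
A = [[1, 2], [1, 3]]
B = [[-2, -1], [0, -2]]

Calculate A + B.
[[-1, 1], [1, 1]]

Add corresponding elements:
(1)+(-2)=-1
(2)+(-1)=1
(1)+(0)=1
(3)+(-2)=1
A + B = [[-1, 1], [1, 1]]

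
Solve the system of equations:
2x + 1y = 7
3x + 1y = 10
x = 3, y = 1

Use elimination (row reduction):
Equation 1: 2x + 1y = 7.
Equation 2: 3x + 1y = 10.
Multiply Eq1 by 3 and Eq2 by 2: 6x + 3y = 21;  6x + 2y = 20.
Subtract: (-1)y = -1, so y = 1.
Back-substitute into Eq1: 2x + 1*(1) = 7, so x = 3.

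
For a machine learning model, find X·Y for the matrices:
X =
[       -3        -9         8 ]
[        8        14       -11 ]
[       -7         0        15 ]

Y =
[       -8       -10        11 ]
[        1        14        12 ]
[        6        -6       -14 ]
XY =
[       63      -144      -253 ]
[     -116       182       410 ]
[      146       -20      -287 ]

Matrix multiplication: (XY)[i][j] = sum over k of X[i][k] * Y[k][j].
  (XY)[0][0] = (-3)*(-8) + (-9)*(1) + (8)*(6) = 63
  (XY)[0][1] = (-3)*(-10) + (-9)*(14) + (8)*(-6) = -144
  (XY)[0][2] = (-3)*(11) + (-9)*(12) + (8)*(-14) = -253
  (XY)[1][0] = (8)*(-8) + (14)*(1) + (-11)*(6) = -116
  (XY)[1][1] = (8)*(-10) + (14)*(14) + (-11)*(-6) = 182
  (XY)[1][2] = (8)*(11) + (14)*(12) + (-11)*(-14) = 410
  (XY)[2][0] = (-7)*(-8) + (0)*(1) + (15)*(6) = 146
  (XY)[2][1] = (-7)*(-10) + (0)*(14) + (15)*(-6) = -20
  (XY)[2][2] = (-7)*(11) + (0)*(12) + (15)*(-14) = -287
XY =
[       63      -144      -253 ]
[     -116       182       410 ]
[      146       -20      -287 ]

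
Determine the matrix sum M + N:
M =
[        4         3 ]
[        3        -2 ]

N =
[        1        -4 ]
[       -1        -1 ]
M + N =
[        5        -1 ]
[        2        -3 ]

Matrix addition is elementwise: (M+N)[i][j] = M[i][j] + N[i][j].
  (M+N)[0][0] = (4) + (1) = 5
  (M+N)[0][1] = (3) + (-4) = -1
  (M+N)[1][0] = (3) + (-1) = 2
  (M+N)[1][1] = (-2) + (-1) = -3
M + N =
[        5        -1 ]
[        2        -3 ]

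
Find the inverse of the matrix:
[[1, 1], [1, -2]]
[[2/3, 1/3], [1/3, -1/3]]

For [[a,b],[c,d]], inverse = (1/det)·[[d,-b],[-c,a]]
det = 1·-2 - 1·1 = -3
Inverse = (1/-3)·[[-2, -1], [-1, 1]]
        = [[2/3, 1/3], [1/3, -1/3]]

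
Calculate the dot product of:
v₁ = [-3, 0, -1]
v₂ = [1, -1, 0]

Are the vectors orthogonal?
-3, No

The dot product is the sum of products of corresponding components.
v₁·v₂ = (-3)*(1) + (0)*(-1) + (-1)*(0) = -3 + 0 + 0 = -3.
Two vectors are orthogonal iff their dot product is 0; here the dot product is -3, so the vectors are not orthogonal.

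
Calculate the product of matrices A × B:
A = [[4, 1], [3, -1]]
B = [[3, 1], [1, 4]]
[[13, 8], [8, -1]]

Matrix multiplication:
C[0][0] = 4×3 + 1×1 = 13
C[0][1] = 4×1 + 1×4 = 8
C[1][0] = 3×3 + -1×1 = 8
C[1][1] = 3×1 + -1×4 = -1
Result: [[13, 8], [8, -1]]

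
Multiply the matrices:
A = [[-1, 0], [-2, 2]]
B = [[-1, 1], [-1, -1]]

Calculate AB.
[[1, -1], [0, -4]]

Each entry (i,j) of AB = sum over k of A[i][k]*B[k][j].
(AB)[0][0] = (-1)*(-1) + (0)*(-1) = 1
(AB)[0][1] = (-1)*(1) + (0)*(-1) = -1
(AB)[1][0] = (-2)*(-1) + (2)*(-1) = 0
(AB)[1][1] = (-2)*(1) + (2)*(-1) = -4
AB = [[1, -1], [0, -4]]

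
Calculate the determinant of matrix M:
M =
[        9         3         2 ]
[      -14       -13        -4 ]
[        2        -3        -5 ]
det(M) = 379

Expand along row 0 (cofactor expansion): det(M) = a*(e*i - f*h) - b*(d*i - f*g) + c*(d*h - e*g), where the 3×3 is [[a, b, c], [d, e, f], [g, h, i]].
Minor M_00 = (-13)*(-5) - (-4)*(-3) = 65 - 12 = 53.
Minor M_01 = (-14)*(-5) - (-4)*(2) = 70 + 8 = 78.
Minor M_02 = (-14)*(-3) - (-13)*(2) = 42 + 26 = 68.
det(M) = (9)*(53) - (3)*(78) + (2)*(68) = 477 - 234 + 136 = 379.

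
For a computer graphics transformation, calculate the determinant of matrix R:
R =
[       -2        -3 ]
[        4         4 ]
det(R) = 4

For a 2×2 matrix [[a, b], [c, d]], det = a*d - b*c.
det(R) = (-2)*(4) - (-3)*(4) = -8 + 12 = 4.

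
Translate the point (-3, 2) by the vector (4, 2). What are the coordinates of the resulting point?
(1, 4)

Translation by (4, 2):
x' = -3 + 4 = 1
y' = 2 + 2 = 4
Homogeneous matrix: [[1, 0, 4], [0, 1, 2], [0, 0, 1]]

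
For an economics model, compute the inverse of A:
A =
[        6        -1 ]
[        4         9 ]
det(A) = 58
A⁻¹ =
[     9/58      1/58 ]
[    -2/29      3/29 ]

For a 2×2 matrix A = [[a, b], [c, d]] with det(A) ≠ 0, A⁻¹ = (1/det(A)) * [[d, -b], [-c, a]].
det(A) = (6)*(9) - (-1)*(4) = 54 + 4 = 58.
A⁻¹ = (1/58) * [[9, 1], [-4, 6]].
Dividing each entry by 58 and reducing:
A⁻¹ =
[     9/58      1/58 ]
[    -2/29      3/29 ]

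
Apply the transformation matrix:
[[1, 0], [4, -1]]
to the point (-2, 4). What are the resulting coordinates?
(-2, -12)

Matrix multiplication:
[[1, 0], [4, -1]] × [-2, 4]ᵀ
= [1×-2 + 0×4, 4×-2 + -1×4]ᵀ
= [-2.0000, -12.0000]ᵀ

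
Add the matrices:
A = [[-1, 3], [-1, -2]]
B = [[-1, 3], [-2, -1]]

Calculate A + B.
[[-2, 6], [-3, -3]]

Add corresponding elements:
(-1)+(-1)=-2
(3)+(3)=6
(-1)+(-2)=-3
(-2)+(-1)=-3
A + B = [[-2, 6], [-3, -3]]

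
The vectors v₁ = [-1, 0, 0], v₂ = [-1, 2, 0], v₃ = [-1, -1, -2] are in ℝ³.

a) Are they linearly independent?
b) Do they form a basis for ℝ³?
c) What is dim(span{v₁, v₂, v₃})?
Yes independent, yes basis, dim = 3

Stack v₁, v₂, v₃ as rows of a 3×3 matrix.
[[-1, 0, 0]; [-1, 2, 0]; [-1, -1, -2]] is already lower triangular with nonzero diagonal entries (-1, 2, -2), so its determinant is the product of the diagonal entries, det = (-1)·(2)·(-2) = 4 ≠ 0, and the rows are linearly independent.
Three linearly independent vectors in ℝ³ form a basis for ℝ³, so dim(span{v₁,v₂,v₃}) = 3.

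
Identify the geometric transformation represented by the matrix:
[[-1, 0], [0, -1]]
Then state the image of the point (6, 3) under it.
rotation by 180° (or reflection through origin); image of (6, 3) is (-6, -3)

This matches the form [[cos θ, -sin θ], [sin θ, cos θ]] of a rotation matrix; reading off cos θ and sin θ gives the angle.
The matrix [[-1, 0], [0, -1]] represents: rotation by 180° (or reflection through origin).
Applying it to (6, 3): [-1·6 + 0·3, 0·6 + -1·3] = (-6, -3).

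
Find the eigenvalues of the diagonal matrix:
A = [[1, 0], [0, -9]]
λ₁ = 1, λ₂ = -9

The characteristic polynomial of A is det(A - λI) = (1 - λ)(-9 - λ) = 0.
The roots are λ = 1 and λ = -9, so the eigenvalues are the diagonal entries.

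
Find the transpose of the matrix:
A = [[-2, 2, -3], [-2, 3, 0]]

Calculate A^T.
[[-2, -2], [2, 3], [-3, 0]]

The transpose sends entry (i,j) to (j,i); rows become columns.
Row 0 of A: [-2, 2, -3] -> column 0 of A^T.
Row 1 of A: [-2, 3, 0] -> column 1 of A^T.
A^T = [[-2, -2], [2, 3], [-3, 0]]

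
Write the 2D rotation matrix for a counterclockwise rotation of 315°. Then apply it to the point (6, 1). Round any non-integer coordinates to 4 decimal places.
R = [[√2/2, √2/2], [-√2/2, √2/2]]; R·(6, 1) = (4.9497, -3.5355)

Rotation matrix formula: R(θ) = [[cos θ, -sin θ], [sin θ, cos θ]]
For θ = 315°:
cos(315°) = √2/2
sin(315°) = -√2/2
R = [[√2/2, √2/2], [-√2/2, √2/2]]
Apply to (6, 1): [√2/2·6 + (√2/2)·1, -√2/2·6 + √2/2·1] = (4.9497, -3.5355)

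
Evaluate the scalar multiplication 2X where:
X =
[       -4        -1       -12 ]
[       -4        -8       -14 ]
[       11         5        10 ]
2X =
[       -8        -2       -24 ]
[       -8       -16       -28 ]
[       22        10        20 ]

Scalar multiplication is elementwise: (2X)[i][j] = 2 * X[i][j].
  (2X)[0][0] = 2 * (-4) = -8
  (2X)[0][1] = 2 * (-1) = -2
  (2X)[0][2] = 2 * (-12) = -24
  (2X)[1][0] = 2 * (-4) = -8
  (2X)[1][1] = 2 * (-8) = -16
  (2X)[1][2] = 2 * (-14) = -28
  (2X)[2][0] = 2 * (11) = 22
  (2X)[2][1] = 2 * (5) = 10
  (2X)[2][2] = 2 * (10) = 20
2X =
[       -8        -2       -24 ]
[       -8       -16       -28 ]
[       22        10        20 ]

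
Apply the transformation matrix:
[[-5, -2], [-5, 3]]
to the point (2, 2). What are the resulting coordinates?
(-14, -4)

Matrix multiplication:
[[-5, -2], [-5, 3]] × [2, 2]ᵀ
= [-5×2 + -2×2, -5×2 + 3×2]ᵀ
= [-14.0000, -4.0000]ᵀ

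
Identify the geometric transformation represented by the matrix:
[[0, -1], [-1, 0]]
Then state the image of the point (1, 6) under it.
reflection across the line y = -x; image of (1, 6) is (-6, -1)

This is a symmetric orthogonal matrix with determinant -1, which characterizes a reflection in ℝ².
The matrix [[0, -1], [-1, 0]] represents: reflection across the line y = -x.
Applying it to (1, 6): [0·1 + -1·6, -1·1 + 0·6] = (-6, -1).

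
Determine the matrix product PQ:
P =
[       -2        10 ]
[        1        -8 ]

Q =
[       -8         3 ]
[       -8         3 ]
PQ =
[      -64        24 ]
[       56       -21 ]

Matrix multiplication: (PQ)[i][j] = sum over k of P[i][k] * Q[k][j].
  (PQ)[0][0] = (-2)*(-8) + (10)*(-8) = -64
  (PQ)[0][1] = (-2)*(3) + (10)*(3) = 24
  (PQ)[1][0] = (1)*(-8) + (-8)*(-8) = 56
  (PQ)[1][1] = (1)*(3) + (-8)*(3) = -21
PQ =
[      -64        24 ]
[       56       -21 ]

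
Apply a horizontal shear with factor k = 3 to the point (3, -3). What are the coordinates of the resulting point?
(-6, -3)

Shear matrix for horizontal shear with factor k = 3:
[[1, 3], [0, 1]]
Result: (3, -3) → (-6, -3)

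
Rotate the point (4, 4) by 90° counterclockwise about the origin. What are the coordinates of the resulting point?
(-4, 4)

Rotation matrix R(θ) = [[cos θ, -sin θ], [sin θ, cos θ]]; for θ = 90°:
R = [[0, -1], [1, 0]]
Result: R × [4, 4]ᵀ = [0·4 + (-1)·4, 1·4 + (0)·4]ᵀ = (-4, 4)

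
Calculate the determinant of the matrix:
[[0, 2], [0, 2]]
0

For a 2×2 matrix [[a, b], [c, d]], det = ad - bc
det = (0)(2) - (2)(0) = 0 - 0 = 0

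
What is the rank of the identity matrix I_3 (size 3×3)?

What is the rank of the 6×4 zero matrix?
rank(I_3) = 3, rank(0) = 0

The identity I_3 has 3 columns that are the standard basis vectors e_1, …, e_3. These are linearly independent, so all 3 columns are pivots and rank(I_3) = 3.
The 6×4 zero matrix has every entry zero, so every row is the zero row and there are no pivots; rank(0) = 0.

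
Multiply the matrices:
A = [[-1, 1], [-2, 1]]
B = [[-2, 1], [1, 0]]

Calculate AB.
[[3, -1], [5, -2]]

Each entry (i,j) of AB = sum over k of A[i][k]*B[k][j].
(AB)[0][0] = (-1)*(-2) + (1)*(1) = 3
(AB)[0][1] = (-1)*(1) + (1)*(0) = -1
(AB)[1][0] = (-2)*(-2) + (1)*(1) = 5
(AB)[1][1] = (-2)*(1) + (1)*(0) = -2
AB = [[3, -1], [5, -2]]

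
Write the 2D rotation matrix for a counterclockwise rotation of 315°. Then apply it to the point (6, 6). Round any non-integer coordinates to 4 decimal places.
R = [[√2/2, √2/2], [-√2/2, √2/2]]; R·(6, 6) = (8.4853, 0.0000)

Rotation matrix formula: R(θ) = [[cos θ, -sin θ], [sin θ, cos θ]]
For θ = 315°:
cos(315°) = √2/2
sin(315°) = -√2/2
R = [[√2/2, √2/2], [-√2/2, √2/2]]
Apply to (6, 6): [√2/2·6 + (√2/2)·6, -√2/2·6 + √2/2·6] = (8.4853, 0.0000)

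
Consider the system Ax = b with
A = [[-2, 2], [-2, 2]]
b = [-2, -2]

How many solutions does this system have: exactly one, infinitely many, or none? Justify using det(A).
Infinitely many solutions

det(A) = (-2)*(2) - (2)*(-2) = 0, so A is singular (column 2 is -1 times column 1).
b = [-2, -2] = 1 * column 1 of A, so b lies in the column space of A.
A singular matrix whose right-hand side is in its column space gives a 1-parameter family of solutions — infinitely many.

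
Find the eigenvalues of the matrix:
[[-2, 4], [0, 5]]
λ = -2 and λ = 5

Characteristic equation: det(A - λI) = 0
λ² - (trace)λ + (det) = 0
λ² - (3)λ + (-10) = 0
λ² - 3λ - 10 = 0
Solving: λ = -2, 5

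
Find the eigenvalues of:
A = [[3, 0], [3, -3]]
λ = -3, 3

Solve det(A - λI) = 0. For a 2×2 matrix this is λ² - (trace)λ + det = 0.
trace(A) = 3 - 3 = 0.
det(A) = (3)*(-3) - (0)*(3) = -9 - 0 = -9.
Characteristic equation: λ² - (0)λ + (-9) = 0.
Discriminant: (0)² - 4*(-9) = 0 + 36 = 36.
Roots: λ = (0 ± √36) / 2 = -3, 3.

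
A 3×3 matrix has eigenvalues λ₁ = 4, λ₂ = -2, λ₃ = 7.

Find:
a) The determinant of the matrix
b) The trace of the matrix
det = -56, trace = 9

Two standard eigenvalue identities:
- det(A) equals the product of the eigenvalues (counted with multiplicity).
- trace(A) equals the sum of the eigenvalues.
det(A) = (4)*(-2)*(7) = -56.
trace(A) = 4 - 2 + 7 = 9.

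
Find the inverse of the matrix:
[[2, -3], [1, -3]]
[[1, -1], [1/3, -2/3]]

For [[a,b],[c,d]], inverse = (1/det)·[[d,-b],[-c,a]]
det = 2·-3 - -3·1 = -3
Inverse = (1/-3)·[[-3, 3], [-1, 2]]
        = [[1, -1], [1/3, -2/3]]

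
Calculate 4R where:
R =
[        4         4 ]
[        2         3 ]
4R =
[       16        16 ]
[        8        12 ]

Scalar multiplication is elementwise: (4R)[i][j] = 4 * R[i][j].
  (4R)[0][0] = 4 * (4) = 16
  (4R)[0][1] = 4 * (4) = 16
  (4R)[1][0] = 4 * (2) = 8
  (4R)[1][1] = 4 * (3) = 12
4R =
[       16        16 ]
[        8        12 ]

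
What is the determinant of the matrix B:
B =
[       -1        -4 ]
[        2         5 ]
det(B) = 3

For a 2×2 matrix [[a, b], [c, d]], det = a*d - b*c.
det(B) = (-1)*(5) - (-4)*(2) = -5 + 8 = 3.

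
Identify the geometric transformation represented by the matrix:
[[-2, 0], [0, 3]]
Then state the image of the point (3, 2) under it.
non-uniform scaling by (-2, 3); image of (3, 2) is (-6, 6)

This is diagonal with distinct entries, so it scales the x-axis by -2 and the y-axis by 3.
The matrix [[-2, 0], [0, 3]] represents: non-uniform scaling by (-2, 3).
Applying it to (3, 2): [-2·3 + 0·2, 0·3 + 3·2] = (-6, 6).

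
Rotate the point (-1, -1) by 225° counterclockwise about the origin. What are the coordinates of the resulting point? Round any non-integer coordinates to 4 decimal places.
(0.0000, 1.4142)

Rotation matrix R(θ) = [[cos θ, -sin θ], [sin θ, cos θ]]; for θ = 225°:
R = [[-√2/2, √2/2], [-√2/2, -√2/2]]
Result: R × [-1, -1]ᵀ = [-√2/2·-1 + (√2/2)·-1, -√2/2·-1 + (-√2/2)·-1]ᵀ = (0.0000, 1.4142)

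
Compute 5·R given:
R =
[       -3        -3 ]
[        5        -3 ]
5R =
[      -15       -15 ]
[       25       -15 ]

Scalar multiplication is elementwise: (5R)[i][j] = 5 * R[i][j].
  (5R)[0][0] = 5 * (-3) = -15
  (5R)[0][1] = 5 * (-3) = -15
  (5R)[1][0] = 5 * (5) = 25
  (5R)[1][1] = 5 * (-3) = -15
5R =
[      -15       -15 ]
[       25       -15 ]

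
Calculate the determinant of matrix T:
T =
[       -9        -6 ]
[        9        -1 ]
det(T) = 63

For a 2×2 matrix [[a, b], [c, d]], det = a*d - b*c.
det(T) = (-9)*(-1) - (-6)*(9) = 9 + 54 = 63.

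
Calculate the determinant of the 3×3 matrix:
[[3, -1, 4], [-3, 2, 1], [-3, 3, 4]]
-6

Expansion along first row:
det = 3·det([[2,1],[3,4]]) - -1·det([[-3,1],[-3,4]]) + 4·det([[-3,2],[-3,3]])
    = 3·(2·4 - 1·3) - -1·(-3·4 - 1·-3) + 4·(-3·3 - 2·-3)
    = 3·5 - -1·-9 + 4·-3
    = 15 + -9 + -12 = -6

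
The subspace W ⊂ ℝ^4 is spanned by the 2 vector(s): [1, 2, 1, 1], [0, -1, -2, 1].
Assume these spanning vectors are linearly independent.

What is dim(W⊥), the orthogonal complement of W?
dim(W⊥) = 2

For any subspace W of ℝ^n, dim(W) + dim(W⊥) = n (the whole-space dimension).
Here the given 2 vectors are linearly independent, so dim(W) = 2.
Thus dim(W⊥) = n - dim(W) = 4 - 2 = 2.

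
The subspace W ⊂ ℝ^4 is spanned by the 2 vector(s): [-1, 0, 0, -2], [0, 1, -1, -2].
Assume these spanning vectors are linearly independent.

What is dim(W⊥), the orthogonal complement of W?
dim(W⊥) = 2

For any subspace W of ℝ^n, dim(W) + dim(W⊥) = n (the whole-space dimension).
Here the given 2 vectors are linearly independent, so dim(W) = 2.
Thus dim(W⊥) = n - dim(W) = 4 - 2 = 2.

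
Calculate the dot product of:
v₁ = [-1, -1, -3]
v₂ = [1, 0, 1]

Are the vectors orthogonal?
-4, No

The dot product is the sum of products of corresponding components.
v₁·v₂ = (-1)*(1) + (-1)*(0) + (-3)*(1) = -1 + 0 - 3 = -4.
Two vectors are orthogonal iff their dot product is 0; here the dot product is -4, so the vectors are not orthogonal.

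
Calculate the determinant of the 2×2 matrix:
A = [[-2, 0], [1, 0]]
0

For A = [[a, b], [c, d]], det(A) = a*d - b*c.
det(A) = (-2)*(0) - (0)*(1) = 0 - 0 = 0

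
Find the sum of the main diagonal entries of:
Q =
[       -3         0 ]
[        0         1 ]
tr(Q) = -3 + 1 = -2

The trace of a square matrix is the sum of its diagonal entries.
Diagonal entries of Q: Q[0][0] = -3, Q[1][1] = 1.
tr(Q) = -3 + 1 = -2.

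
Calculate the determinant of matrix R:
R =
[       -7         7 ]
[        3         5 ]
det(R) = -56

For a 2×2 matrix [[a, b], [c, d]], det = a*d - b*c.
det(R) = (-7)*(5) - (7)*(3) = -35 - 21 = -56.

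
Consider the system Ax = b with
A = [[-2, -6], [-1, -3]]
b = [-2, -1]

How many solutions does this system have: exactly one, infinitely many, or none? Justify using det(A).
Infinitely many solutions

det(A) = (-2)*(-3) - (-6)*(-1) = 0, so A is singular (column 2 is 3 times column 1).
b = [-2, -1] = 1 * column 1 of A, so b lies in the column space of A.
A singular matrix whose right-hand side is in its column space gives a 1-parameter family of solutions — infinitely many.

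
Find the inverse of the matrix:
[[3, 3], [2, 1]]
[[-1/3, 1], [2/3, -1]]

For [[a,b],[c,d]], inverse = (1/det)·[[d,-b],[-c,a]]
det = 3·1 - 3·2 = -3
Inverse = (1/-3)·[[1, -3], [-2, 3]]
        = [[-1/3, 1], [2/3, -1]]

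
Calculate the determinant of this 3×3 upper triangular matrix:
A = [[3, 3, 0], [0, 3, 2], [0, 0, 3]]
27

The determinant of a triangular matrix is the product of its diagonal entries (the off-diagonal entries above the diagonal do not affect it).
det(A) = (3) * (3) * (3) = 27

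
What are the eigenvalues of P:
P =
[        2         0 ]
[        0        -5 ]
λ = -5, 2

Solve det(P - λI) = 0. For a 2×2 matrix the characteristic equation is λ² - (trace)λ + det = 0.
trace(P) = a + d = 2 - 5 = -3.
det(P) = a*d - b*c = (2)*(-5) - (0)*(0) = -10 - 0 = -10.
Characteristic equation: λ² - (-3)λ + (-10) = 0.
Discriminant = (-3)² - 4*(-10) = 9 + 40 = 49.
λ = (-3 ± √49) / 2 = (-3 ± 7) / 2 = -5, 2.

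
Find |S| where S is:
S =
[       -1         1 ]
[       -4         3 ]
det(S) = 1

For a 2×2 matrix [[a, b], [c, d]], det = a*d - b*c.
det(S) = (-1)*(3) - (1)*(-4) = -3 + 4 = 1.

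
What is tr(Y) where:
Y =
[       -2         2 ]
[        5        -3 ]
tr(Y) = -2 - 3 = -5

The trace of a square matrix is the sum of its diagonal entries.
Diagonal entries of Y: Y[0][0] = -2, Y[1][1] = -3.
tr(Y) = -2 - 3 = -5.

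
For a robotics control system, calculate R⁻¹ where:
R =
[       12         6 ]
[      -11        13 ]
det(R) = 222
R⁻¹ =
[   13/222     -1/37 ]
[   11/222      2/37 ]

For a 2×2 matrix R = [[a, b], [c, d]] with det(R) ≠ 0, R⁻¹ = (1/det(R)) * [[d, -b], [-c, a]].
det(R) = (12)*(13) - (6)*(-11) = 156 + 66 = 222.
R⁻¹ = (1/222) * [[13, -6], [11, 12]].
Dividing each entry by 222 and reducing:
R⁻¹ =
[   13/222     -1/37 ]
[   11/222      2/37 ]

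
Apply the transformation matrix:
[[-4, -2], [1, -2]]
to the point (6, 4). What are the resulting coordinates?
(-32, -2)

Matrix multiplication:
[[-4, -2], [1, -2]] × [6, 4]ᵀ
= [-4×6 + -2×4, 1×6 + -2×4]ᵀ
= [-32.0000, -2.0000]ᵀ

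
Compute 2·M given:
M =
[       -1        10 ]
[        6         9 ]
2M =
[       -2        20 ]
[       12        18 ]

Scalar multiplication is elementwise: (2M)[i][j] = 2 * M[i][j].
  (2M)[0][0] = 2 * (-1) = -2
  (2M)[0][1] = 2 * (10) = 20
  (2M)[1][0] = 2 * (6) = 12
  (2M)[1][1] = 2 * (9) = 18
2M =
[       -2        20 ]
[       12        18 ]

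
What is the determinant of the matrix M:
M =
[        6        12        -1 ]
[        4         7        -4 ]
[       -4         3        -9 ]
det(M) = 278

Expand along row 0 (cofactor expansion): det(M) = a*(e*i - f*h) - b*(d*i - f*g) + c*(d*h - e*g), where the 3×3 is [[a, b, c], [d, e, f], [g, h, i]].
Minor M_00 = (7)*(-9) - (-4)*(3) = -63 + 12 = -51.
Minor M_01 = (4)*(-9) - (-4)*(-4) = -36 - 16 = -52.
Minor M_02 = (4)*(3) - (7)*(-4) = 12 + 28 = 40.
det(M) = (6)*(-51) - (12)*(-52) + (-1)*(40) = -306 + 624 - 40 = 278.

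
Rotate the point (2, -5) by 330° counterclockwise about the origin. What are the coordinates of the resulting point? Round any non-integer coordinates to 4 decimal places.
(-0.7679, -5.3301)

Rotation matrix R(θ) = [[cos θ, -sin θ], [sin θ, cos θ]]; for θ = 330°:
R = [[√3/2, 1/2], [-1/2, √3/2]]
Result: R × [2, -5]ᵀ = [√3/2·2 + (1/2)·-5, -1/2·2 + (√3/2)·-5]ᵀ = (-0.7679, -5.3301)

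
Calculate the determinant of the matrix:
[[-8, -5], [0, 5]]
-40

For a 2×2 matrix [[a, b], [c, d]], det = ad - bc
det = (-8)(5) - (-5)(0) = -40 - 0 = -40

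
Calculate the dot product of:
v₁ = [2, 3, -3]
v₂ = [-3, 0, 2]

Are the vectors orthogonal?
-12, No

The dot product is the sum of products of corresponding components.
v₁·v₂ = (2)*(-3) + (3)*(0) + (-3)*(2) = -6 + 0 - 6 = -12.
Two vectors are orthogonal iff their dot product is 0; here the dot product is -12, so the vectors are not orthogonal.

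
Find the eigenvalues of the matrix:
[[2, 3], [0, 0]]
λ = 0 and λ = 2

Characteristic equation: det(A - λI) = 0
λ² - (trace)λ + (det) = 0
λ² - (2)λ + (0) = 0
λ² - 2λ + 0 = 0
Solving: λ = 0, 2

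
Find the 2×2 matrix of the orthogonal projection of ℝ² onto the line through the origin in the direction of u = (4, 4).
[[1/2, 1/2], [1/2, 1/2]]

The orthogonal projection onto the line spanned by a nonzero vector u = (a, b) has matrix P = (u uᵀ) / (uᵀ u) = (1/(a² + b²)) · [[a², ab], [ab, b²]].
Here u = (4, 4), so a² + b² = 16 + 16 = 32.
P = (1/32) · [[16, 16], [16, 16]] = [[1/2, 1/2], [1/2, 1/2]].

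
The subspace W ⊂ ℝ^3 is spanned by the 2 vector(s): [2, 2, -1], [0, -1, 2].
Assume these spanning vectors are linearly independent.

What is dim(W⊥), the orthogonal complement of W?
dim(W⊥) = 1

For any subspace W of ℝ^n, dim(W) + dim(W⊥) = n (the whole-space dimension).
Here the given 2 vectors are linearly independent, so dim(W) = 2.
Thus dim(W⊥) = n - dim(W) = 3 - 2 = 1.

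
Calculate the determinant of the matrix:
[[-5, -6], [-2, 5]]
-37

For a 2×2 matrix [[a, b], [c, d]], det = ad - bc
det = (-5)(5) - (-6)(-2) = -25 - 12 = -37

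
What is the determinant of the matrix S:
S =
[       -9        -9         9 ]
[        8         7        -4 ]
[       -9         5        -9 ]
det(S) = 342

Expand along row 0 (cofactor expansion): det(S) = a*(e*i - f*h) - b*(d*i - f*g) + c*(d*h - e*g), where the 3×3 is [[a, b, c], [d, e, f], [g, h, i]].
Minor M_00 = (7)*(-9) - (-4)*(5) = -63 + 20 = -43.
Minor M_01 = (8)*(-9) - (-4)*(-9) = -72 - 36 = -108.
Minor M_02 = (8)*(5) - (7)*(-9) = 40 + 63 = 103.
det(S) = (-9)*(-43) - (-9)*(-108) + (9)*(103) = 387 - 972 + 927 = 342.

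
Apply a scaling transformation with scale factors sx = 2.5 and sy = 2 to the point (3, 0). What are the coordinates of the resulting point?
(7.5, 0)

Scaling matrix:
[[2.50, 0], [0, 2]]
Result: (3 × 2.5, 0 × 2) = (7.5, 0)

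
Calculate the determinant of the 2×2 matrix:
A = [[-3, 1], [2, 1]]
-5

For A = [[a, b], [c, d]], det(A) = a*d - b*c.
det(A) = (-3)*(1) - (1)*(2) = -3 - 2 = -5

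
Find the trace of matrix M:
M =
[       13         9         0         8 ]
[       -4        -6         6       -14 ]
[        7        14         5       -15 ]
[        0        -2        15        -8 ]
tr(M) = 13 - 6 + 5 - 8 = 4

The trace of a square matrix is the sum of its diagonal entries.
Diagonal entries of M: M[0][0] = 13, M[1][1] = -6, M[2][2] = 5, M[3][3] = -8.
tr(M) = 13 - 6 + 5 - 8 = 4.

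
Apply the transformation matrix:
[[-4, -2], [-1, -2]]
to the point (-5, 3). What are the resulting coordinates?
(14, -1)

Matrix multiplication:
[[-4, -2], [-1, -2]] × [-5, 3]ᵀ
= [-4×-5 + -2×3, -1×-5 + -2×3]ᵀ
= [14.0000, -1.0000]ᵀ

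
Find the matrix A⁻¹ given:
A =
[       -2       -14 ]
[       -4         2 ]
det(A) = -60
A⁻¹ =
[    -1/30     -7/30 ]
[    -1/15      1/30 ]

For a 2×2 matrix A = [[a, b], [c, d]] with det(A) ≠ 0, A⁻¹ = (1/det(A)) * [[d, -b], [-c, a]].
det(A) = (-2)*(2) - (-14)*(-4) = -4 - 56 = -60.
A⁻¹ = (1/-60) * [[2, 14], [4, -2]].
Dividing each entry by -60 and reducing:
A⁻¹ =
[    -1/30     -7/30 ]
[    -1/15      1/30 ]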